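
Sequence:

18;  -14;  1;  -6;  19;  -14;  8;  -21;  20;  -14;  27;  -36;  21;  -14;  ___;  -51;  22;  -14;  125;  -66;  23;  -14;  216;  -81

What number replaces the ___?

64

Taking every 4th term gives 4 separate tracks.
Track A: 18, 19, 20, 21, 22, 23. Arithmetic with common difference +1.
Track B: -14, -14, -14, -14, -14, -14. The constant sequence -14.
Track C: 1, 8, 27, ?, 125, 216. The cubes 1³, 2³, 3³, ….
Track D: -6, -21, -36, -51, -66, -81. Subtracting 15 each time.
Filling track C at index 4 by its rule yields 64.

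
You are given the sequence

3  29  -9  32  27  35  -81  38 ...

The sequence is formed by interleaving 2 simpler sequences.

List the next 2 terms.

243, 41

Split by position mod 2 into 2 tracks.
Track A: 3, -9, 27, -81 (geometric with ratio -3).
Track B: 29, 32, 35, 38 (adding 3 each time).
Term 9 comes from track A (its 5th entry): 243.
Position 10 → track B, term 5 = 41.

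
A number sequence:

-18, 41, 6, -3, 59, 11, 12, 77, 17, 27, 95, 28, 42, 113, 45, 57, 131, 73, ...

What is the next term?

Split by position mod 3 into 3 tracks.
Track A: -18, -3, 12, 27, 42, 57 — adding 15 each time.
Track B: 41, 59, 77, 95, 113, 131 — arithmetic with common difference +18.
Track C: 6, 11, 17, 28, 45, 73 — a Fibonacci-like recurrence a_n = a_{n-1} + a_{n-2}.
Term 19 comes from track A (its 7th entry): 72.

72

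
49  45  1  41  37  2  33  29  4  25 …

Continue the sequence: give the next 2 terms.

Positions follow the repeating pattern AAB; grouping by letter gives 2 tracks.
Track A = 49, 45, 41, 37, 33, 29, 25: linear: a_n = 53 − 4·n.
Track B = 1, 2, 4: powers of 2.
Term 11 comes from track A (its 8th entry): 21.
Position 12 → track B, term 4 = 8.

21, 8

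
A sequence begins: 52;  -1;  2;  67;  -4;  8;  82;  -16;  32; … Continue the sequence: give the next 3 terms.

97, -64, 128

Reading positions in blocks of 3 reveals the pattern ABB — 2 tracks woven together.
Track A = 52, 67, 82: linear: a_n = 37 + 15·n.
Track B = -1, 2, -4, 8, -16, 32: multiplying by -2 each time.
Position 10 falls in track A as its term 4, giving 97.
Term 11 comes from track B (its 7th entry): -64.
Position 12 falls in track B as its term 8, giving 128.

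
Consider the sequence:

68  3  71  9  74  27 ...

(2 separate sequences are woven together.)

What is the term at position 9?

80

Odd-indexed and even-indexed terms follow separate rules.
Track A: 68, 71, 74. Linear: a_n = 65 + 3·n.
Track B: 3, 9, 27. Powers of 3.
Position 9 falls in track A as its term 5, giving 80.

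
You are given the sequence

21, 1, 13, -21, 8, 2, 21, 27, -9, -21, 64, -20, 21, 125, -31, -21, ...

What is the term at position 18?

-42

Split by position mod 3 into 3 tracks.
Stream A is 21, -21, 21, -21, 21, -21, which is alternating ±21.
Stream B is 1, 8, 27, 64, 125, which is consecutive cubes n³ from n = 1.
Stream C is 13, 2, -9, -20, -31, which is linear: a_n = 24 − 11·n.
Position 18 → stream C, term 6 = -42.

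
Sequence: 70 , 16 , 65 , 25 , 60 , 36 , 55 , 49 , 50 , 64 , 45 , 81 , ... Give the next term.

Positions 1, 3, 5, … form one subsequence and positions 2, 4, 6, … form another.
Track A: 70, 65, 60, 55, 50, 45. Arithmetic, step −5.
Track B: 16, 25, 36, 49, 64, 81. The squares 4², 5², 6², ….
Position 13 falls in track A as its term 7, giving 40.

40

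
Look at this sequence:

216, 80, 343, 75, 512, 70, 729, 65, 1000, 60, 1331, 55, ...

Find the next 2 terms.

1728, 50

Split by position mod 2 into 2 tracks.
Stream A: 216, 343, 512, 729, 1000, 1331 — perfect cubes starting at 6³.
Stream B: 80, 75, 70, 65, 60, 55 — arithmetic with common difference −5.
Position 13 falls in stream A as its term 7, giving 1728.
The 14th slot belongs to stream B; its 7th term is 50.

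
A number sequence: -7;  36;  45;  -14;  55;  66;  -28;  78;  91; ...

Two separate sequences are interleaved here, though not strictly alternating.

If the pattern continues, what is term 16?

Positions follow the repeating pattern ABB; grouping by letter gives 2 tracks.
Subsequence A: -7, -14, -28. A geometric progression (common ratio 2).
Subsequence B: 36, 45, 55, 66, 78, 91. The triangular numbers T_8, T_9, ….
The 16th slot belongs to subsequence A; its 6th term is -224.

-224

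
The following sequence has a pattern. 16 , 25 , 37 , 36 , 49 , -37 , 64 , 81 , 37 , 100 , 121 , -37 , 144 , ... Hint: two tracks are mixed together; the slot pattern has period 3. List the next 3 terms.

169, 37, 196

The slot pattern repeats as AAB (period 3), so there are 2 interleaved tracks.
Stream A: 16, 25, 36, 49, 64, 81, 100, 121, 144 — perfect squares starting at 4².
Stream B: 37, -37, 37, -37 — alternating ±37.
Position 14 → stream A, term 10 = 169.
Position 15 → stream B, term 5 = 37.
The 16th slot belongs to stream A; its 11th term is 196.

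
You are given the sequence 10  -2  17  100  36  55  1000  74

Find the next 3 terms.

93, 10000, 112

Reading positions in blocks of 3 reveals the pattern ABB — 2 tracks woven together.
Track A: 10, 100, 1000 (geometric with ratio 10).
Track B: -2, 17, 36, 55, 74 (linear: a_n = -21 + 19·n).
Term 9 comes from track B (its 6th entry): 93.
Position 10 falls in track A as its term 4, giving 10000.
Position 11 falls in track B as its term 7, giving 112.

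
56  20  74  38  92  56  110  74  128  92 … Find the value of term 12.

110

Split by position mod 2 into 2 tracks.
Track A: 56, 74, 92, 110, 128. Arithmetic with common difference +18.
Track B: 20, 38, 56, 74, 92. Adding 18 each time.
Position 12 falls in track B as its term 6, giving 110.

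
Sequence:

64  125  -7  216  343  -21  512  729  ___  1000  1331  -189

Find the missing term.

-63

The slot pattern repeats as AAB (period 3), so there are 2 interleaved tracks.
Track A: 64, 125, 216, 343, 512, 729, 1000, 1331. The cubes 4³, 5³, 6³, ….
Track B: -7, -21, ?, -189. A geometric progression (common ratio 3).
So the missing entry in track B is -63.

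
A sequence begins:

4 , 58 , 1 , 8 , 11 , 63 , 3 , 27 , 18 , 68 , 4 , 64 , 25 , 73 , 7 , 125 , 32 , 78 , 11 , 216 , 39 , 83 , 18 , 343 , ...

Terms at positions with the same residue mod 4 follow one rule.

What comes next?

46

Read the sequence 4 terms at a time; column i is its own pattern.
Track A: 4, 11, 18, 25, 32, 39. Linear: a_n = -3 + 7·n.
Track B: 58, 63, 68, 73, 78, 83. Adding 5 each time.
Track C: 1, 3, 4, 7, 11, 18. Each term equals the sum of the previous two.
Track D: 8, 27, 64, 125, 216, 343. The cubes 2³, 3³, 4³, ….
Term 25 comes from track A (its 7th entry): 46.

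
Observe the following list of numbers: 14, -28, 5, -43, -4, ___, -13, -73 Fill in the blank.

-58

Positions 1, 3, 5, … form one subsequence and positions 2, 4, 6, … form another.
Track A is 14, 5, -4, -13, which is linear: a_n = 23 − 9·n.
Track B is -28, -43, ?, -73, which is linear: a_n = -13 − 15·n.
Track B's pattern makes the blank -58.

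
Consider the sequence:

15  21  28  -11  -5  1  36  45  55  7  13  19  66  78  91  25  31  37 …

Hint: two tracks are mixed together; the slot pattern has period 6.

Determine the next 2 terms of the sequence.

105, 120

Reading positions in blocks of 6 reveals the pattern AAABBB — 2 tracks woven together.
Stream A: 15, 21, 28, 36, 45, 55, 66, 78, 91. Triangular numbers n(n+1)/2 for n = 5, 6, ….
Stream B: -11, -5, 1, 7, 13, 19, 25, 31, 37. Arithmetic, step +6.
Position 19 → stream A, term 10 = 105.
Position 20 → stream A, term 11 = 120.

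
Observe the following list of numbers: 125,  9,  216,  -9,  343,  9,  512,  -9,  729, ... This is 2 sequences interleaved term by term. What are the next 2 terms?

9, 1000

The terms cycle through 2 interleaved subsequences.
Subsequence A: 125, 216, 343, 512, 729 — consecutive cubes n³ from n = 5.
Subsequence B: 9, -9, 9, -9 — oscillating between 9 and -9.
Term 10 comes from subsequence B (its 5th entry): 9.
Term 11 comes from subsequence A (its 6th entry): 1000.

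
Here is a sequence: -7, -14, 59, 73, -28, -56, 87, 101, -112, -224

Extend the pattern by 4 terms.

The slot pattern repeats as AABB (period 4), so there are 2 interleaved tracks.
Stream A: -7, -14, -28, -56, -112, -224 (geometric with ratio 2).
Stream B: 59, 73, 87, 101 (adding 14 each time).
Term 11 comes from stream B (its 5th entry): 115.
Position 12 falls in stream B as its term 6, giving 129.
The 13th slot belongs to stream A; its 7th term is -448.
Position 14 → stream A, term 8 = -896.

115, 129, -448, -896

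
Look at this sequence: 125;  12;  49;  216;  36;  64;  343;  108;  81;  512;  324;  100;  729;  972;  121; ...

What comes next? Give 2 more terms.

1000, 2916

Split by position mod 3: positions 1, 4, 7, … form one track, and each other residue class forms its own.
Track A: 125, 216, 343, 512, 729 — consecutive cubes n³ from n = 5.
Track B: 12, 36, 108, 324, 972 — geometric, ×3 each step.
Track C: 49, 64, 81, 100, 121 — consecutive squares n² from n = 7.
Position 16 falls in track A as its term 6, giving 1000.
Term 17 comes from track B (its 6th entry): 2916.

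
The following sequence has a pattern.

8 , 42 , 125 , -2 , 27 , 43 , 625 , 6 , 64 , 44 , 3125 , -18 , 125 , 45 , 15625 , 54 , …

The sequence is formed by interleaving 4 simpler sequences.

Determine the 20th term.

Taking every 4th term gives 4 separate tracks.
Subsequence A: 8, 27, 64, 125 (the cubes 2³, 3³, 4³, …).
Subsequence B: 42, 43, 44, 45 (arithmetic, step +1).
Subsequence C: 125, 625, 3125, 15625 (powers of 5).
Subsequence D: -2, 6, -18, 54 (multiplying by -3 each time).
Position 20 falls in subsequence D as its term 5, giving -162.

-162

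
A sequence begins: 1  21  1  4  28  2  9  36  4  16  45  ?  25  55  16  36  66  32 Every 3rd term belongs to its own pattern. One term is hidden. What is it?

8

Taking every 3rd term gives 3 separate tracks.
Track A: 1, 4, 9, 16, 25, 36 — the squares 1², 2², 3², ….
Track B: 21, 28, 36, 45, 55, 66 — triangular numbers starting at T_6.
Track C: 1, 2, 4, ?, 16, 32 — powers of 2.
Filling track C at index 4 by its rule yields 8.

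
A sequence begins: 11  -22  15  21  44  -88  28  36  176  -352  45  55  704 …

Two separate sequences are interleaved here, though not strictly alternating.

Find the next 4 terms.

-1408, 66, 78, 2816

Positions follow the repeating pattern AABB; grouping by letter gives 2 tracks.
Subsequence A: 11, -22, 44, -88, 176, -352, 704 (a geometric progression (common ratio -2)).
Subsequence B: 15, 21, 28, 36, 45, 55 (triangular numbers n(n+1)/2 for n = 5, 6, …).
Position 14 → subsequence A, term 8 = -1408.
Position 15 → subsequence B, term 7 = 66.
Term 16 comes from subsequence B (its 8th entry): 78.
Term 17 comes from subsequence A (its 9th entry): 2816.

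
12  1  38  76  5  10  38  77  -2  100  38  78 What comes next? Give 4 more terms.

Read the sequence 4 terms at a time; column i is its own pattern.
Subsequence A: 12, 5, -2 (arithmetic with common difference −7).
Subsequence B: 1, 10, 100 (powers of 10).
Subsequence C: 38, 38, 38 (the constant sequence 38).
Subsequence D: 76, 77, 78 (linear: a_n = 75 + n).
Position 13 → subsequence A, term 4 = -9.
The 14th slot belongs to subsequence B; its 4th term is 1000.
The 15th slot belongs to subsequence C; its 4th term is 38.
Position 16 falls in subsequence D as its term 4, giving 79.

-9, 1000, 38, 79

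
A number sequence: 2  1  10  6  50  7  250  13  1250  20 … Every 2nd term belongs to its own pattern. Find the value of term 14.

Taking every 2nd term gives 2 separate tracks.
Track A = 2, 10, 50, 250, 1250: geometric, ×5 each step.
Track B = 1, 6, 7, 13, 20: each term equals the sum of the previous two.
Position 14 → track B, term 7 = 53.

53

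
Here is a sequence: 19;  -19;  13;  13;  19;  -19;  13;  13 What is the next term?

19

Positions follow the repeating pattern AABB; grouping by letter gives 2 tracks.
Subsequence A: 19, -19, 19, -19. Alternating ±19.
Subsequence B: 13, 13, 13, 13. Constant 13.
Term 9 comes from subsequence A (its 5th entry): 19.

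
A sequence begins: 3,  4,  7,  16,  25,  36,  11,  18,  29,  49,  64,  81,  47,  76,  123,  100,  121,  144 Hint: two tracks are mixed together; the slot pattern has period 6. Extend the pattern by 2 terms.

Reading positions in blocks of 6 reveals the pattern AAABBB — 2 tracks woven together.
Subsequence A: 3, 4, 7, 11, 18, 29, 47, 76, 123 (a Fibonacci-like recurrence a_n = a_{n-1} + a_{n-2}).
Subsequence B: 16, 25, 36, 49, 64, 81, 100, 121, 144 (perfect squares starting at 4²).
Position 19 falls in subsequence A as its term 10, giving 199.
Term 20 comes from subsequence A (its 11th entry): 322.

199, 322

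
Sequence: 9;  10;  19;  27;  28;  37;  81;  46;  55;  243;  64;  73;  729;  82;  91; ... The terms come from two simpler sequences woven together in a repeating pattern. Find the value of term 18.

The slot pattern repeats as ABB (period 3), so there are 2 interleaved tracks.
Stream A: 9, 27, 81, 243, 729. Multiplying by 3 each time.
Stream B: 10, 19, 28, 37, 46, 55, 64, 73, 82, 91. Arithmetic with common difference +9.
Position 18 falls in stream B as its term 12, giving 109.

109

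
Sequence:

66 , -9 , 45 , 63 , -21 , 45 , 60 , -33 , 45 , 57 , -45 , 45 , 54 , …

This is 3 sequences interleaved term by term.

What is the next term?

-57

The terms cycle through 3 interleaved subsequences.
Stream A is 66, 63, 60, 57, 54, which is linear: a_n = 69 − 3·n.
Stream B is -9, -21, -33, -45, which is linear: a_n = 3 − 12·n.
Stream C is 45, 45, 45, 45, which is constant 45.
The 14th slot belongs to stream B; its 5th term is -57.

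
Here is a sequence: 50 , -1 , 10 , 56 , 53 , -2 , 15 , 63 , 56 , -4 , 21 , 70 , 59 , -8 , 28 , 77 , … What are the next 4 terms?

62, -16, 36, 84

The terms cycle through 4 interleaved subsequences.
Stream A: 50, 53, 56, 59 — adding 3 each time.
Stream B: -1, -2, -4, -8 — geometric, ×2 each step.
Stream C: 10, 15, 21, 28 — triangular numbers n(n+1)/2 for n = 4, 5, ….
Stream D: 56, 63, 70, 77 — linear: a_n = 49 + 7·n.
The 17th slot belongs to stream A; its 5th term is 62.
The 18th slot belongs to stream B; its 5th term is -16.
Term 19 comes from stream C (its 5th entry): 36.
Position 20 → stream D, term 5 = 84.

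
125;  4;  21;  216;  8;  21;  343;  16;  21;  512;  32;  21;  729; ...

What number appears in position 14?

64

Taking every 3rd term gives 3 separate tracks.
Stream A is 125, 216, 343, 512, 729, which is perfect cubes starting at 5³.
Stream B is 4, 8, 16, 32, which is powers of 2.
Stream C is 21, 21, 21, 21, which is constant 21.
Term 14 comes from stream B (its 5th entry): 64.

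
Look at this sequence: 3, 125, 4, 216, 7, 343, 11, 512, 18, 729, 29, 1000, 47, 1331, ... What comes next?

76

Odd-indexed and even-indexed terms follow separate rules.
Track A: 3, 4, 7, 11, 18, 29, 47 — each term equals the sum of the previous two.
Track B: 125, 216, 343, 512, 729, 1000, 1331 — the cubes 5³, 6³, 7³, ….
Position 15 falls in track A as its term 8, giving 76.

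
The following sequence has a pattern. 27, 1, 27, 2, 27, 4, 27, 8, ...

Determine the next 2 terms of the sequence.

27, 16

Split by position mod 2 into 2 tracks.
Stream A: 27, 27, 27, 27 — the constant sequence 27.
Stream B: 1, 2, 4, 8 — powers 2^0, 2^1, 2^2, ….
The 9th slot belongs to stream A; its 5th term is 27.
Term 10 comes from stream B (its 5th entry): 16.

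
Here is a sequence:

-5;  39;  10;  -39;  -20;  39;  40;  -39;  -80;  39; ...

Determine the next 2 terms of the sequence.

160, -39

Split by position mod 2 into 2 tracks.
Stream A: -5, 10, -20, 40, -80. Geometric, ×-2 each step.
Stream B: 39, -39, 39, -39, 39. The oscillation 39·(−1)^(n+1).
The 11th slot belongs to stream A; its 6th term is 160.
Position 12 falls in stream B as its term 6, giving -39.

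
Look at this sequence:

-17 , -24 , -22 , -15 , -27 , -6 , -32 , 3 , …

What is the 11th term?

-42

Odd-indexed and even-indexed terms follow separate rules.
Track A: -17, -22, -27, -32. Linear: a_n = -12 − 5·n.
Track B: -24, -15, -6, 3. Adding 9 each time.
Term 11 comes from track A (its 6th entry): -42.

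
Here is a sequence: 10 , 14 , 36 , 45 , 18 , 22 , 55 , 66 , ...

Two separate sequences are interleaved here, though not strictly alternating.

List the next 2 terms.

Positions follow the repeating pattern AABB; grouping by letter gives 2 tracks.
Track A: 10, 14, 18, 22 — linear: a_n = 6 + 4·n.
Track B: 36, 45, 55, 66 — the triangular numbers T_8, T_9, ….
Term 9 comes from track A (its 5th entry): 26.
Term 10 comes from track A (its 6th entry): 30.

26, 30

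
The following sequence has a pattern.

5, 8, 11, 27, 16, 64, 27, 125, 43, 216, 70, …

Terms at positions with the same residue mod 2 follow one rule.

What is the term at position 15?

183

The terms cycle through 2 interleaved subsequences.
Track A is 5, 11, 16, 27, 43, 70, which is a Fibonacci-like recurrence a_n = a_{n-1} + a_{n-2}.
Track B is 8, 27, 64, 125, 216, which is the cubes 2³, 3³, 4³, ….
Position 15 → track A, term 8 = 183.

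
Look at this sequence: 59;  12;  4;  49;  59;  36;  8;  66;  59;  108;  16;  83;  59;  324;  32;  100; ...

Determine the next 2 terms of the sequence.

The terms cycle through 4 interleaved subsequences.
Track A: 59, 59, 59, 59. The constant sequence 59.
Track B: 12, 36, 108, 324. Geometric with ratio 3.
Track C: 4, 8, 16, 32. Successive powers of 2.
Track D: 49, 66, 83, 100. Arithmetic with common difference +17.
Term 17 comes from track A (its 5th entry): 59.
Position 18 → track B, term 5 = 972.

59, 972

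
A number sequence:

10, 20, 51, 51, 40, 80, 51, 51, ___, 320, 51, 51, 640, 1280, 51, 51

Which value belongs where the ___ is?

160

Reading positions in blocks of 4 reveals the pattern AABB — 2 tracks woven together.
Subsequence A = 10, 20, 40, 80, ?, 320, 640, 1280: a geometric progression (common ratio 2).
Subsequence B = 51, 51, 51, 51, 51, 51, 51, 51: constant 51.
So the missing entry in subsequence A is 160.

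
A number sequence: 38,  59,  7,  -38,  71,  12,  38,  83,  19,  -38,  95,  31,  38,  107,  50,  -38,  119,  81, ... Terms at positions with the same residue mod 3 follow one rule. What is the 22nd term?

Read the sequence 3 terms at a time; column i is its own pattern.
Track A is 38, -38, 38, -38, 38, -38, which is the oscillation 38·(−1)^(n+1).
Track B is 59, 71, 83, 95, 107, 119, which is adding 12 each time.
Track C is 7, 12, 19, 31, 50, 81, which is Fibonacci-style (each term is the sum of the two before it).
The 22nd slot belongs to track A; its 8th term is -38.

-38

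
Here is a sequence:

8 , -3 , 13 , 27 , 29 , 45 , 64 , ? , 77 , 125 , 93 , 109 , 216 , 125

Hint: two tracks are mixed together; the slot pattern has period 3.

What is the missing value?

61

Reading positions in blocks of 3 reveals the pattern ABB — 2 tracks woven together.
Track A = 8, 27, 64, 125, 216: the cubes 2³, 3³, 4³, ….
Track B = -3, 13, 29, 45, ?, 77, 93, 109, 125: arithmetic with common difference +16.
Filling track B at index 5 by its rule yields 61.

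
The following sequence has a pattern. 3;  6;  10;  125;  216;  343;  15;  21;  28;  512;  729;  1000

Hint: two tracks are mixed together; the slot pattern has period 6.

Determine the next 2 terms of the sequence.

36, 45

Reading positions in blocks of 6 reveals the pattern AAABBB — 2 tracks woven together.
Stream A = 3, 6, 10, 15, 21, 28: the triangular numbers T_2, T_3, ….
Stream B = 125, 216, 343, 512, 729, 1000: the cubes 5³, 6³, 7³, ….
Position 13 → stream A, term 7 = 36.
The 14th slot belongs to stream A; its 8th term is 45.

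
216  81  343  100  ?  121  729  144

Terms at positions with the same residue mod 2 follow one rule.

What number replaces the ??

512

Taking every 2nd term gives 2 separate tracks.
Track A: 216, 343, ?, 729 — consecutive cubes n³ from n = 6.
Track B: 81, 100, 121, 144 — consecutive squares n² from n = 9.
Filling track A at index 3 by its rule yields 512.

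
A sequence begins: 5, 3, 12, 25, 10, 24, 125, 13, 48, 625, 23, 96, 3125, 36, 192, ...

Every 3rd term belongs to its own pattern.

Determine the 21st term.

Read the sequence 3 terms at a time; column i is its own pattern.
Stream A: 5, 25, 125, 625, 3125. Successive powers of 5.
Stream B: 3, 10, 13, 23, 36. Each term equals the sum of the previous two.
Stream C: 12, 24, 48, 96, 192. A geometric progression (common ratio 2).
The 21st slot belongs to stream C; its 7th term is 768.

768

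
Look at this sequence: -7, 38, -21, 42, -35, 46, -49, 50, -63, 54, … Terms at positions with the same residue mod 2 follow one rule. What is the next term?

-77

Positions 1, 3, 5, … form one subsequence and positions 2, 4, 6, … form another.
Stream A = -7, -21, -35, -49, -63: arithmetic, step −14.
Stream B = 38, 42, 46, 50, 54: adding 4 each time.
The 11th slot belongs to stream A; its 6th term is -77.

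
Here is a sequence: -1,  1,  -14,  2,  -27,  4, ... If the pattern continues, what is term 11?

Split by position mod 2 into 2 tracks.
Track A: -1, -14, -27. Subtracting 13 each time.
Track B: 1, 2, 4. Geometric, ×2 each step.
Position 11 falls in track A as its term 6, giving -66.

-66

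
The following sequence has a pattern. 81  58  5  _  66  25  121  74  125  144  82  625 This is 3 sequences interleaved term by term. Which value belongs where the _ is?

100

Split by position mod 3 into 3 tracks.
Subsequence A: 81, ?, 121, 144. The squares 9², 10², 11², ….
Subsequence B: 58, 66, 74, 82. Linear: a_n = 50 + 8·n.
Subsequence C: 5, 25, 125, 625. Powers 5^1, 5^2, 5^3, ….
Subsequence A's pattern makes the blank 100.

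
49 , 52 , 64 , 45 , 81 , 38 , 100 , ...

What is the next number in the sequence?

Split by position mod 2 into 2 tracks.
Track A: 49, 64, 81, 100 — the squares 7², 8², 9², ….
Track B: 52, 45, 38 — arithmetic, step −7.
The 8th slot belongs to track B; its 4th term is 31.

31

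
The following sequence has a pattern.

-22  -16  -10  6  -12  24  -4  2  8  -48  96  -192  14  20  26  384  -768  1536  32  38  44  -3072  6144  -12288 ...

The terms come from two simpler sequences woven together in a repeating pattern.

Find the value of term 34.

-196608

Positions follow the repeating pattern AAABBB; grouping by letter gives 2 tracks.
Track A: -22, -16, -10, -4, 2, 8, 14, 20, 26, 32, 38, 44. Arithmetic, step +6.
Track B: 6, -12, 24, -48, 96, -192, 384, -768, 1536, -3072, 6144, -12288. Multiplying by -2 each time.
Term 34 comes from track B (its 16th entry): -196608.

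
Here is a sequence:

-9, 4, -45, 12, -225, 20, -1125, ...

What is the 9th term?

The terms cycle through 2 interleaved subsequences.
Subsequence A: -9, -45, -225, -1125 — geometric with ratio 5.
Subsequence B: 4, 12, 20 — linear: a_n = -4 + 8·n.
Position 9 → subsequence A, term 5 = -5625.

-5625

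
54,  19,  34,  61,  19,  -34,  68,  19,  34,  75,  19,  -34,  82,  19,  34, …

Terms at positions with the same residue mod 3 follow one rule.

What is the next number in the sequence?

Read the sequence 3 terms at a time; column i is its own pattern.
Stream A: 54, 61, 68, 75, 82. Arithmetic with common difference +7.
Stream B: 19, 19, 19, 19, 19. The constant sequence 19.
Stream C: 34, -34, 34, -34, 34. Oscillating between 34 and -34.
Term 16 comes from stream A (its 6th entry): 89.

89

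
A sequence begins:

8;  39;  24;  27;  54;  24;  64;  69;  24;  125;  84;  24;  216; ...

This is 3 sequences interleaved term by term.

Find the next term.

Split by position mod 3 into 3 tracks.
Stream A is 8, 27, 64, 125, 216, which is consecutive cubes n³ from n = 2.
Stream B is 39, 54, 69, 84, which is linear: a_n = 24 + 15·n.
Stream C is 24, 24, 24, 24, which is always 24.
Position 14 → stream B, term 5 = 99.

99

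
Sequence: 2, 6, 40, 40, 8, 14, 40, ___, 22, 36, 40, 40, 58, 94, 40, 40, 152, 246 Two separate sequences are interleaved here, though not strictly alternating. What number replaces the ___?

Positions follow the repeating pattern AABB; grouping by letter gives 2 tracks.
Stream A is 2, 6, 8, 14, 22, 36, 58, 94, 152, 246, which is Fibonacci-style (each term is the sum of the two before it).
Stream B is 40, 40, 40, ?, 40, 40, 40, 40, which is always 40.
Filling stream B at index 4 by its rule yields 40.

40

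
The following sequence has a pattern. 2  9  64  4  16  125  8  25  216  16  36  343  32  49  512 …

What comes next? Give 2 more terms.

Taking every 3rd term gives 3 separate tracks.
Track A: 2, 4, 8, 16, 32. Geometric with ratio 2.
Track B: 9, 16, 25, 36, 49. Consecutive squares n² from n = 3.
Track C: 64, 125, 216, 343, 512. Perfect cubes starting at 4³.
Term 16 comes from track A (its 6th entry): 64.
The 17th slot belongs to track B; its 6th term is 64.

64, 64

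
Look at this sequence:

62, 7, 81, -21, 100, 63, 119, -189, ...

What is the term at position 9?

138

Positions 1, 3, 5, … form one subsequence and positions 2, 4, 6, … form another.
Track A: 62, 81, 100, 119. Arithmetic, step +19.
Track B: 7, -21, 63, -189. Geometric, ×-3 each step.
Term 9 comes from track A (its 5th entry): 138.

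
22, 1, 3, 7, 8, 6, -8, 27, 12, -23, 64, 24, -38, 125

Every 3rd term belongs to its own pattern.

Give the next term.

Split by position mod 3: positions 1, 4, 7, … form one track, and each other residue class forms its own.
Track A = 22, 7, -8, -23, -38: subtracting 15 each time.
Track B = 1, 8, 27, 64, 125: perfect cubes starting at 1³.
Track C = 3, 6, 12, 24: geometric, ×2 each step.
Position 15 falls in track C as its term 5, giving 48.

48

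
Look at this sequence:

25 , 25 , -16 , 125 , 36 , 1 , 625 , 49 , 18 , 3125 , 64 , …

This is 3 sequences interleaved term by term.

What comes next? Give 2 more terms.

Read the sequence 3 terms at a time; column i is its own pattern.
Track A: 25, 125, 625, 3125. Powers 5^2, 5^3, 5^4, ….
Track B: 25, 36, 49, 64. Consecutive squares n² from n = 5.
Track C: -16, 1, 18. Arithmetic, step +17.
Position 12 → track C, term 4 = 35.
Position 13 falls in track A as its term 5, giving 15625.

35, 15625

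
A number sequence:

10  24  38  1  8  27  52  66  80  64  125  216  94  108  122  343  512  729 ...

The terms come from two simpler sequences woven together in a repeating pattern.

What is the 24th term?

Positions follow the repeating pattern AAABBB; grouping by letter gives 2 tracks.
Track A: 10, 24, 38, 52, 66, 80, 94, 108, 122 — adding 14 each time.
Track B: 1, 8, 27, 64, 125, 216, 343, 512, 729 — the cubes 1³, 2³, 3³, ….
Position 24 falls in track B as its term 12, giving 1728.

1728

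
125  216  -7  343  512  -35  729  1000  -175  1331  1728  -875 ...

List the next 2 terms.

Positions follow the repeating pattern AAB; grouping by letter gives 2 tracks.
Stream A is 125, 216, 343, 512, 729, 1000, 1331, 1728, which is consecutive cubes n³ from n = 5.
Stream B is -7, -35, -175, -875, which is geometric with ratio 5.
Term 13 comes from stream A (its 9th entry): 2197.
Position 14 falls in stream A as its term 10, giving 2744.

2197, 2744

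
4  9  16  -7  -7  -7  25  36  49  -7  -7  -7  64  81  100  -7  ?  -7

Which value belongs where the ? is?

-7

Reading positions in blocks of 6 reveals the pattern AAABBB — 2 tracks woven together.
Track A = 4, 9, 16, 25, 36, 49, 64, 81, 100: the squares 2², 3², 4², ….
Track B = -7, -7, -7, -7, -7, -7, -7, ?, -7: always -7.
Filling track B at index 8 by its rule yields -7.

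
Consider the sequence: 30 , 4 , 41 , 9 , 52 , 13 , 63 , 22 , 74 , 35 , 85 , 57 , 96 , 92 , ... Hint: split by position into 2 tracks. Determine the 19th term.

The terms cycle through 2 interleaved subsequences.
Stream A = 30, 41, 52, 63, 74, 85, 96: arithmetic, step +11.
Stream B = 4, 9, 13, 22, 35, 57, 92: Fibonacci-style (each term is the sum of the two before it).
Position 19 → stream A, term 10 = 129.

129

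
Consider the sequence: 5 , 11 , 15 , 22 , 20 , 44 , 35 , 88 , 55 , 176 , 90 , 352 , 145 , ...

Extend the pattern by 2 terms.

Positions 1, 3, 5, … form one subsequence and positions 2, 4, 6, … form another.
Track A = 5, 15, 20, 35, 55, 90, 145: Fibonacci-style (each term is the sum of the two before it).
Track B = 11, 22, 44, 88, 176, 352: geometric with ratio 2.
Term 14 comes from track B (its 7th entry): 704.
The 15th slot belongs to track A; its 8th term is 235.

704, 235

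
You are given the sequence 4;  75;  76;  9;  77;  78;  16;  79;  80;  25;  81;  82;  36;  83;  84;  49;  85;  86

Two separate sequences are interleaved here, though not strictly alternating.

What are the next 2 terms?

64, 87

Reading positions in blocks of 3 reveals the pattern ABB — 2 tracks woven together.
Track A: 4, 9, 16, 25, 36, 49 — consecutive squares n² from n = 2.
Track B: 75, 76, 77, 78, 79, 80, 81, 82, 83, 84, 85, 86 — arithmetic, step +1.
The 19th slot belongs to track A; its 7th term is 64.
Position 20 → track B, term 13 = 87.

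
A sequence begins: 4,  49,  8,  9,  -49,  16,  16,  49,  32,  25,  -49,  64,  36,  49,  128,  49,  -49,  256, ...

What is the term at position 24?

1024

The terms cycle through 3 interleaved subsequences.
Track A: 4, 9, 16, 25, 36, 49 — the squares 2², 3², 4², ….
Track B: 49, -49, 49, -49, 49, -49 — oscillating between 49 and -49.
Track C: 8, 16, 32, 64, 128, 256 — powers 2^3, 2^4, 2^5, ….
Position 24 falls in track C as its term 8, giving 1024.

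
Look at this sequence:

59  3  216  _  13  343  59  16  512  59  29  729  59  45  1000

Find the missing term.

59

The terms cycle through 3 interleaved subsequences.
Subsequence A: 59, ?, 59, 59, 59 (always 59).
Subsequence B: 3, 13, 16, 29, 45 (each term equals the sum of the previous two).
Subsequence C: 216, 343, 512, 729, 1000 (perfect cubes starting at 6³).
The gap is subsequence A's term 2; the rule gives 59.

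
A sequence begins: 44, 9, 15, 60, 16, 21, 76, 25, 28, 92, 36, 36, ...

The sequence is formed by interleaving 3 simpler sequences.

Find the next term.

108

Split by position mod 3: positions 1, 4, 7, … form one track, and each other residue class forms its own.
Track A: 44, 60, 76, 92 — adding 16 each time.
Track B: 9, 16, 25, 36 — consecutive squares n² from n = 3.
Track C: 15, 21, 28, 36 — the triangular numbers T_5, T_6, ….
Term 13 comes from track A (its 5th entry): 108.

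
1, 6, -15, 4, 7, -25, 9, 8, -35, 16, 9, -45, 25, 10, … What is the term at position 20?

Read the sequence 3 terms at a time; column i is its own pattern.
Track A = 1, 4, 9, 16, 25: perfect squares starting at 1².
Track B = 6, 7, 8, 9, 10: linear: a_n = 5 + n.
Track C = -15, -25, -35, -45: arithmetic, step −10.
The 20th slot belongs to track B; its 7th term is 12.

12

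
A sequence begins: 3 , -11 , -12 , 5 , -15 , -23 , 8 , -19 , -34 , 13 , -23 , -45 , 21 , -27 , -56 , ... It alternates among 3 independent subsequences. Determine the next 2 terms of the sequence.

The terms cycle through 3 interleaved subsequences.
Track A: 3, 5, 8, 13, 21 — Fibonacci-style (each term is the sum of the two before it).
Track B: -11, -15, -19, -23, -27 — linear: a_n = -7 − 4·n.
Track C: -12, -23, -34, -45, -56 — linear: a_n = -1 − 11·n.
The 16th slot belongs to track A; its 6th term is 34.
Term 17 comes from track B (its 6th entry): -31.

34, -31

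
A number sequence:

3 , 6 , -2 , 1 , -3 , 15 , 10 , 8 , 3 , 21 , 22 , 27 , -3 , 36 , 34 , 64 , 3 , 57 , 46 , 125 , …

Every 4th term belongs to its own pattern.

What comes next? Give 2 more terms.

-3, 93

Read the sequence 4 terms at a time; column i is its own pattern.
Stream A is 3, -3, 3, -3, 3, which is oscillating between 3 and -3.
Stream B is 6, 15, 21, 36, 57, which is Fibonacci-style (each term is the sum of the two before it).
Stream C is -2, 10, 22, 34, 46, which is linear: a_n = -14 + 12·n.
Stream D is 1, 8, 27, 64, 125, which is perfect cubes starting at 1³.
Term 21 comes from stream A (its 6th entry): -3.
Position 22 falls in stream B as its term 6, giving 93.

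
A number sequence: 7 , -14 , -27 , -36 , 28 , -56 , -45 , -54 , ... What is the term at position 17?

1792

Positions follow the repeating pattern AABB; grouping by letter gives 2 tracks.
Track A: 7, -14, 28, -56 — geometric with ratio -2.
Track B: -27, -36, -45, -54 — linear: a_n = -18 − 9·n.
Position 17 falls in track A as its term 9, giving 1792.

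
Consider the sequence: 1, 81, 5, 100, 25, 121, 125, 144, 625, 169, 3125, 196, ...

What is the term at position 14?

Positions 1, 3, 5, … form one subsequence and positions 2, 4, 6, … form another.
Track A: 1, 5, 25, 125, 625, 3125 — successive powers of 5.
Track B: 81, 100, 121, 144, 169, 196 — perfect squares starting at 9².
Term 14 comes from track B (its 7th entry): 225.

225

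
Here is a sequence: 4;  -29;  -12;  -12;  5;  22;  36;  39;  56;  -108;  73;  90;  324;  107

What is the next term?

124

The slot pattern repeats as ABB (period 3), so there are 2 interleaved tracks.
Track A: 4, -12, 36, -108, 324. Geometric, ×-3 each step.
Track B: -29, -12, 5, 22, 39, 56, 73, 90, 107. Arithmetic with common difference +17.
Position 15 falls in track B as its term 10, giving 124.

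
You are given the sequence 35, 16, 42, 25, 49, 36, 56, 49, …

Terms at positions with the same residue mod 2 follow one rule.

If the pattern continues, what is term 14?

Split by position mod 2 into 2 tracks.
Track A: 35, 42, 49, 56 (linear: a_n = 28 + 7·n).
Track B: 16, 25, 36, 49 (perfect squares starting at 4²).
Term 14 comes from track B (its 7th entry): 100.

100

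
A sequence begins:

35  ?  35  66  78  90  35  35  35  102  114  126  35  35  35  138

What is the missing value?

35

The slot pattern repeats as AAABBB (period 6), so there are 2 interleaved tracks.
Stream A: 35, ?, 35, 35, 35, 35, 35, 35, 35 — constant 35.
Stream B: 66, 78, 90, 102, 114, 126, 138 — linear: a_n = 54 + 12·n.
So the missing entry in stream A is 35.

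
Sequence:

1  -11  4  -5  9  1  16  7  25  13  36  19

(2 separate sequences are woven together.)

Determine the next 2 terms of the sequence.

49, 25

Taking every 2nd term gives 2 separate tracks.
Track A = 1, 4, 9, 16, 25, 36: consecutive squares n² from n = 1.
Track B = -11, -5, 1, 7, 13, 19: arithmetic with common difference +6.
Position 13 → track A, term 7 = 49.
Position 14 → track B, term 7 = 25.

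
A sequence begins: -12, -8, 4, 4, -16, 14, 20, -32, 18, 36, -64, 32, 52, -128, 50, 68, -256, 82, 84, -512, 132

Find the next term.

Split by position mod 3: positions 1, 4, 7, … form one track, and each other residue class forms its own.
Stream A: -12, 4, 20, 36, 52, 68, 84 (linear: a_n = -28 + 16·n).
Stream B: -8, -16, -32, -64, -128, -256, -512 (geometric with ratio 2).
Stream C: 4, 14, 18, 32, 50, 82, 132 (each term equals the sum of the previous two).
Term 22 comes from stream A (its 8th entry): 100.

100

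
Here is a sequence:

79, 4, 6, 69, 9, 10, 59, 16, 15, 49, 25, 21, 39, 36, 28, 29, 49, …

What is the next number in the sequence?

36

Read the sequence 3 terms at a time; column i is its own pattern.
Track A is 79, 69, 59, 49, 39, 29, which is subtracting 10 each time.
Track B is 4, 9, 16, 25, 36, 49, which is the squares 2², 3², 4², ….
Track C is 6, 10, 15, 21, 28, which is the triangular numbers T_3, T_4, ….
Position 18 falls in track C as its term 6, giving 36.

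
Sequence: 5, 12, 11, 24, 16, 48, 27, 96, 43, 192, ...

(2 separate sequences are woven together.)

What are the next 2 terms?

70, 384

Odd-indexed and even-indexed terms follow separate rules.
Track A = 5, 11, 16, 27, 43: each term equals the sum of the previous two.
Track B = 12, 24, 48, 96, 192: a geometric progression (common ratio 2).
Position 11 → track A, term 6 = 70.
Term 12 comes from track B (its 6th entry): 384.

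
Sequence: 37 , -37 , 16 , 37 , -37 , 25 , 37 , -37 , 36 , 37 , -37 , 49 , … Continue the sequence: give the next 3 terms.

37, -37, 64

Reading positions in blocks of 3 reveals the pattern AAB — 2 tracks woven together.
Stream A: 37, -37, 37, -37, 37, -37, 37, -37 — the oscillation 37·(−1)^(n+1).
Stream B: 16, 25, 36, 49 — the squares 4², 5², 6², ….
The 13th slot belongs to stream A; its 9th term is 37.
Position 14 → stream A, term 10 = -37.
Term 15 comes from stream B (its 5th entry): 64.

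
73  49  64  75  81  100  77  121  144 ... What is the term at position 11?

169

The slot pattern repeats as ABB (period 3), so there are 2 interleaved tracks.
Track A: 73, 75, 77 (arithmetic with common difference +2).
Track B: 49, 64, 81, 100, 121, 144 (consecutive squares n² from n = 7).
The 11th slot belongs to track B; its 7th term is 169.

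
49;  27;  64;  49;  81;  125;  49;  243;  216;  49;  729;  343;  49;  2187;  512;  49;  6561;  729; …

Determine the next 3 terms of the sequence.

Split by position mod 3: positions 1, 4, 7, … form one track, and each other residue class forms its own.
Track A: 49, 49, 49, 49, 49, 49 — the constant sequence 49.
Track B: 27, 81, 243, 729, 2187, 6561 — powers of 3.
Track C: 64, 125, 216, 343, 512, 729 — the cubes 4³, 5³, 6³, ….
Position 19 falls in track A as its term 7, giving 49.
The 20th slot belongs to track B; its 7th term is 19683.
Position 21 → track C, term 7 = 1000.

49, 19683, 1000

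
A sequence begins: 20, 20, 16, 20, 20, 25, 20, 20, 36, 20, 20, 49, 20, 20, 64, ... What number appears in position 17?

Positions follow the repeating pattern AAB; grouping by letter gives 2 tracks.
Stream A is 20, 20, 20, 20, 20, 20, 20, 20, 20, 20, which is always 20.
Stream B is 16, 25, 36, 49, 64, which is the squares 4², 5², 6², ….
Term 17 comes from stream A (its 12th entry): 20.

20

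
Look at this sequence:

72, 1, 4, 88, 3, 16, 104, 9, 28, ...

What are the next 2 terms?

120, 27

Split by position mod 3 into 3 tracks.
Subsequence A: 72, 88, 104. Arithmetic, step +16.
Subsequence B: 1, 3, 9. Powers of 3.
Subsequence C: 4, 16, 28. Adding 12 each time.
The 10th slot belongs to subsequence A; its 4th term is 120.
Term 11 comes from subsequence B (its 4th entry): 27.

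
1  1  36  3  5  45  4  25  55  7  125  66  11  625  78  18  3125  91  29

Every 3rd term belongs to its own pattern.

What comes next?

Read the sequence 3 terms at a time; column i is its own pattern.
Track A: 1, 3, 4, 7, 11, 18, 29. A Fibonacci-like recurrence a_n = a_{n-1} + a_{n-2}.
Track B: 1, 5, 25, 125, 625, 3125. Powers 5^0, 5^1, 5^2, ….
Track C: 36, 45, 55, 66, 78, 91. Triangular numbers starting at T_8.
Position 20 falls in track B as its term 7, giving 15625.

15625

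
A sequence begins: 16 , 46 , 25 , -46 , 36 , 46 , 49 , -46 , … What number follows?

Split by position mod 2 into 2 tracks.
Track A: 16, 25, 36, 49 (the squares 4², 5², 6², …).
Track B: 46, -46, 46, -46 (the oscillation 46·(−1)^(n+1)).
Term 9 comes from track A (its 5th entry): 64.

64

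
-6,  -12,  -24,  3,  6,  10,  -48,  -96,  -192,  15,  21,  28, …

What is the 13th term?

-384

Positions follow the repeating pattern AAABBB; grouping by letter gives 2 tracks.
Track A is -6, -12, -24, -48, -96, -192, which is geometric, ×2 each step.
Track B is 3, 6, 10, 15, 21, 28, which is triangular numbers starting at T_2.
Term 13 comes from track A (its 7th entry): -384.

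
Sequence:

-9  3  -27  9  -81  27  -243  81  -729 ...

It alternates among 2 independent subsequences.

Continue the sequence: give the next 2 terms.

243, -2187

The terms cycle through 2 interleaved subsequences.
Subsequence A: -9, -27, -81, -243, -729 — a geometric progression (common ratio 3).
Subsequence B: 3, 9, 27, 81 — successive powers of 3.
Term 10 comes from subsequence B (its 5th entry): 243.
Term 11 comes from subsequence A (its 6th entry): -2187.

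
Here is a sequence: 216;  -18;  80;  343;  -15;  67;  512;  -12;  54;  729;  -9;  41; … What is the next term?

Taking every 3rd term gives 3 separate tracks.
Subsequence A: 216, 343, 512, 729 (consecutive cubes n³ from n = 6).
Subsequence B: -18, -15, -12, -9 (linear: a_n = -21 + 3·n).
Subsequence C: 80, 67, 54, 41 (subtracting 13 each time).
The 13th slot belongs to subsequence A; its 5th term is 1000.

1000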